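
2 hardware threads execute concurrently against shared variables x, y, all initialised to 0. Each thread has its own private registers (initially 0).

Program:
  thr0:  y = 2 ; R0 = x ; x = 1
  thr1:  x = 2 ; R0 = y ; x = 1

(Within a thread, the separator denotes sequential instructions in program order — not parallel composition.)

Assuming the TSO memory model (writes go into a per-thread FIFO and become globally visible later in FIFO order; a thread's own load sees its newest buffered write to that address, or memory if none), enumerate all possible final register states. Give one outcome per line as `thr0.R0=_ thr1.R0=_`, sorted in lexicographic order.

thr0.R0=0 thr1.R0=0
thr0.R0=0 thr1.R0=2
thr0.R0=1 thr1.R0=0
thr0.R0=1 thr1.R0=2
thr0.R0=2 thr1.R0=0
thr0.R0=2 thr1.R0=2

outcome vector order: (thr0.R0,thr1.R0)
|TSO outcomes| = 6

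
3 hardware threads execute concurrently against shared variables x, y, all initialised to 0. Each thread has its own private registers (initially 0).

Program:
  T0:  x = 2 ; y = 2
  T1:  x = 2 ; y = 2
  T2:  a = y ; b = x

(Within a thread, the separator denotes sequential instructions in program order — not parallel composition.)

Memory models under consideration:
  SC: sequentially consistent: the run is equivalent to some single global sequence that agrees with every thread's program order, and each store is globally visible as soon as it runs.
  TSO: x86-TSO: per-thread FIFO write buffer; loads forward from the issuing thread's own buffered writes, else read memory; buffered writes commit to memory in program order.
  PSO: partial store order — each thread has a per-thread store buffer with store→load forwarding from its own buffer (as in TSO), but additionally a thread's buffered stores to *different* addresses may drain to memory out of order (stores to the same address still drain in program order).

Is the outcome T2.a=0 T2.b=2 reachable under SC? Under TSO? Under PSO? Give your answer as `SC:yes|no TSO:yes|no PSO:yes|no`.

outcome vector order: (T2.a,T2.b)
under SC → 0/0 0/2 2/2
under TSO → 0/0 0/2 2/2
under PSO → 0/0 0/2 2/0 2/2
target 0/2 ∈ {SC,TSO,PSO}

SC:yes TSO:yes PSO:yes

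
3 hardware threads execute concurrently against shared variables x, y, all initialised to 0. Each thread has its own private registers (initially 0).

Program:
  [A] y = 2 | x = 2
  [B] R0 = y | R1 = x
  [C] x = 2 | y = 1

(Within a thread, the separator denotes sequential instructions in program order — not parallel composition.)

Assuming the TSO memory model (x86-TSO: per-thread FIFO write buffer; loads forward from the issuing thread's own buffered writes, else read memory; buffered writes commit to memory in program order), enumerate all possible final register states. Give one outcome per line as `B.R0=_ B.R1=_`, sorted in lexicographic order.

B.R0=0 B.R1=0
B.R0=0 B.R1=2
B.R0=1 B.R1=2
B.R0=2 B.R1=0
B.R0=2 B.R1=2

outcome vector order: (B.R0,B.R1)
|TSO outcomes| = 5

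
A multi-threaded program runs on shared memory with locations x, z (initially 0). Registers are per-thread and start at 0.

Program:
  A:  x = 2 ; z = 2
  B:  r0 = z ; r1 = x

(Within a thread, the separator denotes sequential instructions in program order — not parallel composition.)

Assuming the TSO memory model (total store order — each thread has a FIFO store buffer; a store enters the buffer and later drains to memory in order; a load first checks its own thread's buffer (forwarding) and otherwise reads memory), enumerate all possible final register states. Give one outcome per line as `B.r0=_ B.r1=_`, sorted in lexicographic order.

B.r0=0 B.r1=0
B.r0=0 B.r1=2
B.r0=2 B.r1=2

outcome vector order: (B.r0,B.r1)
|TSO outcomes| = 3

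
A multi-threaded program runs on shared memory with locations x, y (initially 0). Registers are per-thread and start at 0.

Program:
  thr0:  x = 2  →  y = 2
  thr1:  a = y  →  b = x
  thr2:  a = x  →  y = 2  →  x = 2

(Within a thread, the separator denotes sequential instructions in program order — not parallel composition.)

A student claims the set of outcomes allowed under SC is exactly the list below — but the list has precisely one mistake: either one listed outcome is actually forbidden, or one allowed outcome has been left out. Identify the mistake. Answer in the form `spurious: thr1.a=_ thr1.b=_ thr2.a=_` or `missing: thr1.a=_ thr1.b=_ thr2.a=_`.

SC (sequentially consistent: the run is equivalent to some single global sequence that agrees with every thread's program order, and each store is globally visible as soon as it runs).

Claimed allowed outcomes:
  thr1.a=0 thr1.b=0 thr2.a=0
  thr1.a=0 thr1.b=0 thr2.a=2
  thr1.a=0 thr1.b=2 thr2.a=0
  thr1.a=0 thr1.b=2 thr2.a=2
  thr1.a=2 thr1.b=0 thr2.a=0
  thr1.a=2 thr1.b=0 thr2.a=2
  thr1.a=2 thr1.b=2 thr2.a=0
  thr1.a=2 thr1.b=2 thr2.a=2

outcome vector order: (thr1.a,thr1.b,thr2.a)
under SC → <0 0 0>, <0 0 2>, <0 2 0>, <0 2 2>, <2 0 0>, <2 2 0>, <2 2 2>
claimed∖SC = {<2 0 2>}

spurious: thr1.a=2 thr1.b=0 thr2.a=2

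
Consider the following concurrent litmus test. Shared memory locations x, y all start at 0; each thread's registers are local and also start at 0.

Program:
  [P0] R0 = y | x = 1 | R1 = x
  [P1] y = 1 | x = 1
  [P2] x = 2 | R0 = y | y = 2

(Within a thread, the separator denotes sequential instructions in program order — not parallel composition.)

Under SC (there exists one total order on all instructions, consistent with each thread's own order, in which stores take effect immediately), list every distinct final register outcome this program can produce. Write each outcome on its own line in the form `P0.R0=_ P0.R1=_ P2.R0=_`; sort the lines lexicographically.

outcome vector order: (P0.R0,P0.R1,P2.R0)
|SC outcomes| = 9

P0.R0=0 P0.R1=1 P2.R0=0
P0.R0=0 P0.R1=1 P2.R0=1
P0.R0=0 P0.R1=2 P2.R0=0
P0.R0=0 P0.R1=2 P2.R0=1
P0.R0=1 P0.R1=1 P2.R0=0
P0.R0=1 P0.R1=1 P2.R0=1
P0.R0=1 P0.R1=2 P2.R0=1
P0.R0=2 P0.R1=1 P2.R0=0
P0.R0=2 P0.R1=1 P2.R0=1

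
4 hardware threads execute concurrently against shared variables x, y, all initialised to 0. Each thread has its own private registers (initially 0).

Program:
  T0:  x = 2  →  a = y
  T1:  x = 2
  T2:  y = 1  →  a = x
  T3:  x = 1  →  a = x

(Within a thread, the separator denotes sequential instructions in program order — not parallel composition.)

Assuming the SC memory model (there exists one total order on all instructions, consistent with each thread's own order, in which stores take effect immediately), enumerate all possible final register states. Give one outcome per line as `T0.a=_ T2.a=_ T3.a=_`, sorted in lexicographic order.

T0.a=0 T2.a=1 T3.a=1
T0.a=0 T2.a=1 T3.a=2
T0.a=0 T2.a=2 T3.a=1
T0.a=0 T2.a=2 T3.a=2
T0.a=1 T2.a=0 T3.a=1
T0.a=1 T2.a=0 T3.a=2
T0.a=1 T2.a=1 T3.a=1
T0.a=1 T2.a=1 T3.a=2
T0.a=1 T2.a=2 T3.a=1
T0.a=1 T2.a=2 T3.a=2

outcome vector order: (T0.a,T2.a,T3.a)
|SC outcomes| = 10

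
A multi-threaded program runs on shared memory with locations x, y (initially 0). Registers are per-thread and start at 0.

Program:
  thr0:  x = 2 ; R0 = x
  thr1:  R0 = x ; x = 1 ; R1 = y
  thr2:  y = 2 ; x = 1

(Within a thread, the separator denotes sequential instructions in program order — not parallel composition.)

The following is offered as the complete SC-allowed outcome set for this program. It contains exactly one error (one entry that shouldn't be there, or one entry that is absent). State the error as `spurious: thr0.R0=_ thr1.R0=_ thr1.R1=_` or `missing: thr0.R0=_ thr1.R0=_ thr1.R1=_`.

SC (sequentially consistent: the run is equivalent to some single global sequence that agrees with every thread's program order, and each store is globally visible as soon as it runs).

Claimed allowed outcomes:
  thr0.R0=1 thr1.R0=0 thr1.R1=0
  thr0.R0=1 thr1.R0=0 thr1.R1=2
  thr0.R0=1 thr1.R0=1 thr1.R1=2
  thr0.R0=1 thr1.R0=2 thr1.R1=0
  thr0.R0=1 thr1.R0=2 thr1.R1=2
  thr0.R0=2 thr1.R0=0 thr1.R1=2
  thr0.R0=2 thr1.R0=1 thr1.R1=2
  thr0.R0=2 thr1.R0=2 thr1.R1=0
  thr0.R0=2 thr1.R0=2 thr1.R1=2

missing: thr0.R0=2 thr1.R0=0 thr1.R1=0

outcome vector order: (thr0.R0,thr1.R0,thr1.R1)
under SC → 1/0/0; 1/0/2; 1/1/2; 1/2/0; 1/2/2; 2/0/0; 2/0/2; 2/1/2; 2/2/0; 2/2/2
SC∖claimed = {2/0/0}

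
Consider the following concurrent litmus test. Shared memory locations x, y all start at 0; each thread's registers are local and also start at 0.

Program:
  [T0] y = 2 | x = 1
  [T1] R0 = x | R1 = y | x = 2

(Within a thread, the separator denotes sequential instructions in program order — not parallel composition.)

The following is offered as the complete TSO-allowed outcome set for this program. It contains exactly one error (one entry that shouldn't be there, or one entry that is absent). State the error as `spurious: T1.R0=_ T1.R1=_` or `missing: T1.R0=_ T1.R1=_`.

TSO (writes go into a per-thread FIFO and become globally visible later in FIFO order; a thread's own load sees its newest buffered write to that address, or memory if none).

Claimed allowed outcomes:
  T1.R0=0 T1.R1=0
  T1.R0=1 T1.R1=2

outcome vector order: (T1.R0,T1.R1)
[TSO] allowed = {<0 0> <0 2> <1 2>}
TSO∖claimed = {<0 2>}

missing: T1.R0=0 T1.R1=2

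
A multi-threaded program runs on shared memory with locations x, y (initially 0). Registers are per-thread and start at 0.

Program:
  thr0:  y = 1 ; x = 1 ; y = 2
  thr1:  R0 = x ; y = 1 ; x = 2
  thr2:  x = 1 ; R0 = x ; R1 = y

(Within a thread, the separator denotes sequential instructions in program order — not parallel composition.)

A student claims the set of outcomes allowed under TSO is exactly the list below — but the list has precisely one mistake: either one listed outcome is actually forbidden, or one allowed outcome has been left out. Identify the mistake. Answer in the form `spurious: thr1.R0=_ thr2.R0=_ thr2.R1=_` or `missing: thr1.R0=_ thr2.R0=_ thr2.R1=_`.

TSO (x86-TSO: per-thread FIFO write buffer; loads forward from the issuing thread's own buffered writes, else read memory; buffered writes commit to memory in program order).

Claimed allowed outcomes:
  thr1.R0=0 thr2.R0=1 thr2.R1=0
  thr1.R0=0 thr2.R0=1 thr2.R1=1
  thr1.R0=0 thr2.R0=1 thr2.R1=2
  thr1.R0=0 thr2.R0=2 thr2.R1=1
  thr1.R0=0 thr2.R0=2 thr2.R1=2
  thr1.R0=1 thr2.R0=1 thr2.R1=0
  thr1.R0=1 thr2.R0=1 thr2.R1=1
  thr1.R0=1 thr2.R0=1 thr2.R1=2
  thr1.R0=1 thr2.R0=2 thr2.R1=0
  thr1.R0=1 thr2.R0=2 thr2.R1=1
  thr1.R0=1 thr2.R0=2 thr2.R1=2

spurious: thr1.R0=1 thr2.R0=2 thr2.R1=0

outcome vector order: (thr1.R0,thr2.R0,thr2.R1)
[TSO] allowed = {0/1/0 0/1/1 0/1/2 0/2/1 0/2/2 1/1/0 1/1/1 1/1/2 1/2/1 1/2/2}
claimed∖TSO = {1/2/0}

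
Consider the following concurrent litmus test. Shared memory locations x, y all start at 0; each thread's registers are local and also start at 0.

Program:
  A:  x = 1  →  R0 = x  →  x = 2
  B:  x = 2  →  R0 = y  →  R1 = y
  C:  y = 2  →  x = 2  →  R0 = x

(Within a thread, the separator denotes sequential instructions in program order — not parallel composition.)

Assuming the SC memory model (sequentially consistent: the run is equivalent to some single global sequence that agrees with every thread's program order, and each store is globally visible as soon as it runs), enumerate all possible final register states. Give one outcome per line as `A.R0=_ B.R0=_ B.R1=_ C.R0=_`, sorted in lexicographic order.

outcome vector order: (A.R0,B.R0,B.R1,C.R0)
|SC outcomes| = 10

A.R0=1 B.R0=0 B.R1=0 C.R0=1
A.R0=1 B.R0=0 B.R1=0 C.R0=2
A.R0=1 B.R0=0 B.R1=2 C.R0=1
A.R0=1 B.R0=0 B.R1=2 C.R0=2
A.R0=1 B.R0=2 B.R1=2 C.R0=1
A.R0=1 B.R0=2 B.R1=2 C.R0=2
A.R0=2 B.R0=0 B.R1=0 C.R0=2
A.R0=2 B.R0=0 B.R1=2 C.R0=2
A.R0=2 B.R0=2 B.R1=2 C.R0=1
A.R0=2 B.R0=2 B.R1=2 C.R0=2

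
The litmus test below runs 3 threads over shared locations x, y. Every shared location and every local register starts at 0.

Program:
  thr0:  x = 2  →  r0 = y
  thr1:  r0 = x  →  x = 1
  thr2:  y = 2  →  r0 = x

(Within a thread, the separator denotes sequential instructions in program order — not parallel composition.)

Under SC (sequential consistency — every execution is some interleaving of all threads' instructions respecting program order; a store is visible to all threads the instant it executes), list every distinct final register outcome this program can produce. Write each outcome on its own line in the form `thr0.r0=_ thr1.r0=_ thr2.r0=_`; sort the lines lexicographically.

thr0.r0=0 thr1.r0=0 thr2.r0=1
thr0.r0=0 thr1.r0=0 thr2.r0=2
thr0.r0=0 thr1.r0=2 thr2.r0=1
thr0.r0=0 thr1.r0=2 thr2.r0=2
thr0.r0=2 thr1.r0=0 thr2.r0=0
thr0.r0=2 thr1.r0=0 thr2.r0=1
thr0.r0=2 thr1.r0=0 thr2.r0=2
thr0.r0=2 thr1.r0=2 thr2.r0=0
thr0.r0=2 thr1.r0=2 thr2.r0=1
thr0.r0=2 thr1.r0=2 thr2.r0=2

outcome vector order: (thr0.r0,thr1.r0,thr2.r0)
|SC outcomes| = 10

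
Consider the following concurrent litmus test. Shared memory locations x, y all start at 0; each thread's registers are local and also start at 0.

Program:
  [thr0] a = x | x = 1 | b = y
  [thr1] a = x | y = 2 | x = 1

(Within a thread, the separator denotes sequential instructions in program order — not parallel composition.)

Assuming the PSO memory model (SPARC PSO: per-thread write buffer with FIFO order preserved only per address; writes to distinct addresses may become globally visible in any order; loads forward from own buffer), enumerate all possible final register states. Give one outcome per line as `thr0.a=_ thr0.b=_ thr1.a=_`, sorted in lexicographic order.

thr0.a=0 thr0.b=0 thr1.a=0
thr0.a=0 thr0.b=0 thr1.a=1
thr0.a=0 thr0.b=2 thr1.a=0
thr0.a=0 thr0.b=2 thr1.a=1
thr0.a=1 thr0.b=0 thr1.a=0
thr0.a=1 thr0.b=2 thr1.a=0

outcome vector order: (thr0.a,thr0.b,thr1.a)
|PSO outcomes| = 6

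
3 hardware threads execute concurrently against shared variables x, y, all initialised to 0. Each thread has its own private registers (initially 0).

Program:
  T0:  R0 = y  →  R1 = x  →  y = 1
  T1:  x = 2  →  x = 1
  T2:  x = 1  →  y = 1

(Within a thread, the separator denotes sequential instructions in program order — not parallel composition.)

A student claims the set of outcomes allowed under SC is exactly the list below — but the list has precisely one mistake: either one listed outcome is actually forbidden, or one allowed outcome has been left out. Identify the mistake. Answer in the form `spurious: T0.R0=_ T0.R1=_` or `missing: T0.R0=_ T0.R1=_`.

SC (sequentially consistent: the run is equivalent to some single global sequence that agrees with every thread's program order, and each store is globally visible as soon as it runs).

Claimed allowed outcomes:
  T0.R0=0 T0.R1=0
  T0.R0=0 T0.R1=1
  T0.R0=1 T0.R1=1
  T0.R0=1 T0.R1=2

missing: T0.R0=0 T0.R1=2

outcome vector order: (T0.R0,T0.R1)
SC: 5 outcomes — {<0 0> <0 1> <0 2> <1 1> <1 2>}
SC∖claimed = {<0 2>}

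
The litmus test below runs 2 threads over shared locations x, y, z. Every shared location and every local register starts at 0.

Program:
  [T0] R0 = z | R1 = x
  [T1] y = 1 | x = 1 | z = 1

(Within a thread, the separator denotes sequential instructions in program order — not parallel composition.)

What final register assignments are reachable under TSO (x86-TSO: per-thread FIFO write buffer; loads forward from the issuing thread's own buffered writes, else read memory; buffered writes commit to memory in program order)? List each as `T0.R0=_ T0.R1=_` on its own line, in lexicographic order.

T0.R0=0 T0.R1=0
T0.R0=0 T0.R1=1
T0.R0=1 T0.R1=1

outcome vector order: (T0.R0,T0.R1)
|TSO outcomes| = 3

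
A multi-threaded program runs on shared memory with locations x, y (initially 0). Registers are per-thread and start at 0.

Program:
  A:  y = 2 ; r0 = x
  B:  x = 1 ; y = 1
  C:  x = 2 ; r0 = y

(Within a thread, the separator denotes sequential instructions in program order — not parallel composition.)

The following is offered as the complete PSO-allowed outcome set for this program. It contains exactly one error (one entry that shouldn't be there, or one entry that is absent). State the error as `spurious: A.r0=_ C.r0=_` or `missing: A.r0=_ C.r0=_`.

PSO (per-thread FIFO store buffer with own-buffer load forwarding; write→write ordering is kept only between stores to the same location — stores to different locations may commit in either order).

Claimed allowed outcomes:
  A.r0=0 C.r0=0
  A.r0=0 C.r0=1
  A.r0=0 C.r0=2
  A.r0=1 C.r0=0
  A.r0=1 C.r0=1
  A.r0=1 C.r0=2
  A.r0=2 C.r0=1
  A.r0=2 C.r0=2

missing: A.r0=2 C.r0=0

outcome vector order: (A.r0,C.r0)
under PSO → (0,0) (0,1) (0,2) (1,0) (1,1) (1,2) (2,0) (2,1) (2,2)
PSO∖claimed = {(2,0)}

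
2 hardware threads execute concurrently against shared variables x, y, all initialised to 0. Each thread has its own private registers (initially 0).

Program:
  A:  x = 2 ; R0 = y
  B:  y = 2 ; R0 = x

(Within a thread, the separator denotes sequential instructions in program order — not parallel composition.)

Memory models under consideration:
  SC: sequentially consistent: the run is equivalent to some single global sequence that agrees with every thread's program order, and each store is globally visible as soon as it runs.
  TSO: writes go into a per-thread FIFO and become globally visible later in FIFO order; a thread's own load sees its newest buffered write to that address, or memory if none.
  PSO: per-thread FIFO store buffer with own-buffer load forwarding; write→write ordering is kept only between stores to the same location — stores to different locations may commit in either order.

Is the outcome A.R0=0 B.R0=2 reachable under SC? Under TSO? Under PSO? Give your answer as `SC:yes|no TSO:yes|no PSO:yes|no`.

outcome vector order: (A.R0,B.R0)
under SC → (0,2), (2,0), (2,2)
under TSO → (0,0), (0,2), (2,0), (2,2)
under PSO → (0,0), (0,2), (2,0), (2,2)
target (0,2) ∈ {SC,TSO,PSO}

SC:yes TSO:yes PSO:yes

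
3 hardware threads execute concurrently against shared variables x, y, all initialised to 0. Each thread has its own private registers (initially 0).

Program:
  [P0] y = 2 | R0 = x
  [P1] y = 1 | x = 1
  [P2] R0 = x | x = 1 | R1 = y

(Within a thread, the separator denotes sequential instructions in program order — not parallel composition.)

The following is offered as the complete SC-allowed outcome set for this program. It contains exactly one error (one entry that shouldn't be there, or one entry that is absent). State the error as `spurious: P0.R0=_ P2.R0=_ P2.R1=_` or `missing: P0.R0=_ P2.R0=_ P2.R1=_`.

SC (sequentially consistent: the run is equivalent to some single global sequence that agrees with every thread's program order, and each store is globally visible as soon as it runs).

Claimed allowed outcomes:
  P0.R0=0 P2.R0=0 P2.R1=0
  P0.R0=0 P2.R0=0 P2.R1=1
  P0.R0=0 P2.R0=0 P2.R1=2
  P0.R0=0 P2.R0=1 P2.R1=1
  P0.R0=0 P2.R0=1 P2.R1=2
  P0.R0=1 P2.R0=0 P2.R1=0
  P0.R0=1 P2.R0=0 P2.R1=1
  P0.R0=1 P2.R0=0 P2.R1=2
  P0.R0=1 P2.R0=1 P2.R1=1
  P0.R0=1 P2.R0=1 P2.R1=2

spurious: P0.R0=0 P2.R0=0 P2.R1=0

outcome vector order: (P0.R0,P2.R0,P2.R1)
SC: 9 outcomes — {<0 0 1>; <0 0 2>; <0 1 1>; <0 1 2>; <1 0 0>; <1 0 1>; <1 0 2>; <1 1 1>; <1 1 2>}
claimed∖SC = {<0 0 0>}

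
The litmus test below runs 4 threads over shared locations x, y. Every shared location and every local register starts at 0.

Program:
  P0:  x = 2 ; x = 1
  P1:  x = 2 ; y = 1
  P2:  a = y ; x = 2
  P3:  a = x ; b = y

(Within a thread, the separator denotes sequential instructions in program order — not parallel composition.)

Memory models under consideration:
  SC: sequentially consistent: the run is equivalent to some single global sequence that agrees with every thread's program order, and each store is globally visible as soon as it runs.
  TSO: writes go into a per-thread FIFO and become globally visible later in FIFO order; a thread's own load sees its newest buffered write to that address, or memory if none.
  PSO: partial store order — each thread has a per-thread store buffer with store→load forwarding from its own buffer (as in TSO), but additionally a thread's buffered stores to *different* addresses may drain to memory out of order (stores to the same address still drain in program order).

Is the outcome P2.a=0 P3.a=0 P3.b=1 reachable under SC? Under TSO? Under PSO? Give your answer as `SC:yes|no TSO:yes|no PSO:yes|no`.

SC:yes TSO:yes PSO:yes

outcome vector order: (P2.a,P3.a,P3.b)
SC: 12 outcomes — {000; 001; 010; 011; 020; 021; 100; 101; 110; 111; 120; 121}
TSO: 12 outcomes — {000; 001; 010; 011; 020; 021; 100; 101; 110; 111; 120; 121}
PSO: 12 outcomes — {000; 001; 010; 011; 020; 021; 100; 101; 110; 111; 120; 121}
target 001 ∈ {SC,TSO,PSO}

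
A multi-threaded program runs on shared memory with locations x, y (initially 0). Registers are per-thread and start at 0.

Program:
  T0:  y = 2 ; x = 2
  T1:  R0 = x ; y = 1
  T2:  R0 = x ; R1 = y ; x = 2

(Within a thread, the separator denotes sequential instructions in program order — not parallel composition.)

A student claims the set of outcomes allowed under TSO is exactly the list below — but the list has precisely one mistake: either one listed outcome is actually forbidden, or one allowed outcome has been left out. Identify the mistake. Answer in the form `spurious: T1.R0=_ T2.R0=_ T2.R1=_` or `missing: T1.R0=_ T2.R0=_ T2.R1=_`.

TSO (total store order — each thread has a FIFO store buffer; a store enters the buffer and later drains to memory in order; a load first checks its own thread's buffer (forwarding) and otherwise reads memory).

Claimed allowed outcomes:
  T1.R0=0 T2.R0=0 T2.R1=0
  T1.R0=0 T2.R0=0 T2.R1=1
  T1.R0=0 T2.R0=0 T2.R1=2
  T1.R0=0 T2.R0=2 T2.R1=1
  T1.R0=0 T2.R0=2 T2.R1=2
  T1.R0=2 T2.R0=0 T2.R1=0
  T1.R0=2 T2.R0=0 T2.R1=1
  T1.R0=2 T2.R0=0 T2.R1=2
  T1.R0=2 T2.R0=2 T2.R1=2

missing: T1.R0=2 T2.R0=2 T2.R1=1

outcome vector order: (T1.R0,T2.R0,T2.R1)
under TSO → 0/0/0; 0/0/1; 0/0/2; 0/2/1; 0/2/2; 2/0/0; 2/0/1; 2/0/2; 2/2/1; 2/2/2
TSO∖claimed = {2/2/1}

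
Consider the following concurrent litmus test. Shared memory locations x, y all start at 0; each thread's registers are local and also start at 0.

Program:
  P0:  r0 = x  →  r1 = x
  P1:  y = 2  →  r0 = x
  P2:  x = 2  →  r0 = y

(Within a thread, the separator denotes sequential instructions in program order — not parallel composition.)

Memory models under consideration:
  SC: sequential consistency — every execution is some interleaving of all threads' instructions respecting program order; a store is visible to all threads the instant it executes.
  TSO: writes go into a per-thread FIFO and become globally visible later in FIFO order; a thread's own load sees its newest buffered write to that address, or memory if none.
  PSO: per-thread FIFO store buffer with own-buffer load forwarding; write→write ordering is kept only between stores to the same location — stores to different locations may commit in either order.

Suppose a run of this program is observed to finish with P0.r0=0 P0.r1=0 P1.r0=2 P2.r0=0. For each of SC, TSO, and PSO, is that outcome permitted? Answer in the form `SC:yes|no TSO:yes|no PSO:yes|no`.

outcome vector order: (P0.r0,P0.r1,P1.r0,P2.r0)
[SC] allowed = {0/0/0/2, 0/0/2/0, 0/0/2/2, 0/2/0/2, 0/2/2/0, 0/2/2/2, 2/2/0/2, 2/2/2/0, 2/2/2/2}
[TSO] allowed = {0/0/0/0, 0/0/0/2, 0/0/2/0, 0/0/2/2, 0/2/0/0, 0/2/0/2, 0/2/2/0, 0/2/2/2, 2/2/0/0, 2/2/0/2, 2/2/2/0, 2/2/2/2}
[PSO] allowed = {0/0/0/0, 0/0/0/2, 0/0/2/0, 0/0/2/2, 0/2/0/0, 0/2/0/2, 0/2/2/0, 0/2/2/2, 2/2/0/0, 2/2/0/2, 2/2/2/0, 2/2/2/2}
target 0/0/2/0 ∈ {SC,TSO,PSO}

SC:yes TSO:yes PSO:yes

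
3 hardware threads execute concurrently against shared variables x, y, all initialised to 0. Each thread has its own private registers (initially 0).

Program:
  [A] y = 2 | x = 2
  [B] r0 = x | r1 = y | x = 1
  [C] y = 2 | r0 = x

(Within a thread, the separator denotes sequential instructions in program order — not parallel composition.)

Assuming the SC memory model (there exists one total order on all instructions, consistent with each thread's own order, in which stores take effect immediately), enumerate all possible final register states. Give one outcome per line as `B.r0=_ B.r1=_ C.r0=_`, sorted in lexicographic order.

B.r0=0 B.r1=0 C.r0=0
B.r0=0 B.r1=0 C.r0=1
B.r0=0 B.r1=0 C.r0=2
B.r0=0 B.r1=2 C.r0=0
B.r0=0 B.r1=2 C.r0=1
B.r0=0 B.r1=2 C.r0=2
B.r0=2 B.r1=2 C.r0=0
B.r0=2 B.r1=2 C.r0=1
B.r0=2 B.r1=2 C.r0=2

outcome vector order: (B.r0,B.r1,C.r0)
|SC outcomes| = 9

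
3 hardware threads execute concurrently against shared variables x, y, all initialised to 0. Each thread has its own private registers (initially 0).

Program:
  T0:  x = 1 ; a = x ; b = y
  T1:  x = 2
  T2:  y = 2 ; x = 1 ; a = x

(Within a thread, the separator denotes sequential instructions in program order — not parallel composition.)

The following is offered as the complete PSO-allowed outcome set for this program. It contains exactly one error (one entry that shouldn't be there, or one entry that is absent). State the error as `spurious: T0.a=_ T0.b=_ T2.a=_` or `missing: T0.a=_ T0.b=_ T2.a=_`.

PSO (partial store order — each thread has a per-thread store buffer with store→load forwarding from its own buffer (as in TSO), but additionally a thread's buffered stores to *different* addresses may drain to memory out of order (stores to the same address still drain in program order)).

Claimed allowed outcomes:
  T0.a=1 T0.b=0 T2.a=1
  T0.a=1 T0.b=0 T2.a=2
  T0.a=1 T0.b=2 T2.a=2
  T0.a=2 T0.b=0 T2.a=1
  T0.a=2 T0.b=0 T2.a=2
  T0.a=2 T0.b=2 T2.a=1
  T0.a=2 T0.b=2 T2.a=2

missing: T0.a=1 T0.b=2 T2.a=1

outcome vector order: (T0.a,T0.b,T2.a)
under PSO → 1/0/1 1/0/2 1/2/1 1/2/2 2/0/1 2/0/2 2/2/1 2/2/2
PSO∖claimed = {1/2/1}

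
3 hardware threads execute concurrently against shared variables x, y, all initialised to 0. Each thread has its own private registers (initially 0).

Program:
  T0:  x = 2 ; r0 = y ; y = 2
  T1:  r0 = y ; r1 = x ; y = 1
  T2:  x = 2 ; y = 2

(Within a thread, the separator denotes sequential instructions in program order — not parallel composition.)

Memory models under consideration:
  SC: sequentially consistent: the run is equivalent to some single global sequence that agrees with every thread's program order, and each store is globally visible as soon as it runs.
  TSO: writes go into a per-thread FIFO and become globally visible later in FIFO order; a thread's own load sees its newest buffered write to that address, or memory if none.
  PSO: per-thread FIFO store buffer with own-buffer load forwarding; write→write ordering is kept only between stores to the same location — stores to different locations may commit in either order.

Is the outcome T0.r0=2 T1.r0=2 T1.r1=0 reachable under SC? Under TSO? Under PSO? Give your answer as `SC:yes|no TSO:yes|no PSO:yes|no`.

outcome vector order: (T0.r0,T1.r0,T1.r1)
[SC] allowed = {(0,0,0) (0,0,2) (0,2,2) (1,0,0) (1,0,2) (1,2,2) (2,0,0) (2,0,2) (2,2,2)}
[TSO] allowed = {(0,0,0) (0,0,2) (0,2,2) (1,0,0) (1,0,2) (1,2,2) (2,0,0) (2,0,2) (2,2,2)}
[PSO] allowed = {(0,0,0) (0,0,2) (0,2,0) (0,2,2) (1,0,0) (1,0,2) (1,2,0) (1,2,2) (2,0,0) (2,0,2) (2,2,0) (2,2,2)}
target (2,2,0) ∈ {PSO}

SC:no TSO:no PSO:yes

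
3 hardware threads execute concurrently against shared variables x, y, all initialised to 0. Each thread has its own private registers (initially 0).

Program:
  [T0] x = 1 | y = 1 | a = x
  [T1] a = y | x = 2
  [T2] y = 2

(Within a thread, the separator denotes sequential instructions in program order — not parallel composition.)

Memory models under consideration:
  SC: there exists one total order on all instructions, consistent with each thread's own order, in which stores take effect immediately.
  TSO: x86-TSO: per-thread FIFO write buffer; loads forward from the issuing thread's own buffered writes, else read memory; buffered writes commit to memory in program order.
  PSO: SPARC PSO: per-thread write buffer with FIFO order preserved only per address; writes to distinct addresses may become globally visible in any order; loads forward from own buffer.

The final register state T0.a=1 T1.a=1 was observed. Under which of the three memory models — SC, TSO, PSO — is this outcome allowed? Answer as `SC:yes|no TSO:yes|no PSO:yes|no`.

outcome vector order: (T0.a,T1.a)
[SC] allowed = {1/0; 1/1; 1/2; 2/0; 2/1; 2/2}
[TSO] allowed = {1/0; 1/1; 1/2; 2/0; 2/1; 2/2}
[PSO] allowed = {1/0; 1/1; 1/2; 2/0; 2/1; 2/2}
target 1/1 ∈ {SC,TSO,PSO}

SC:yes TSO:yes PSO:yes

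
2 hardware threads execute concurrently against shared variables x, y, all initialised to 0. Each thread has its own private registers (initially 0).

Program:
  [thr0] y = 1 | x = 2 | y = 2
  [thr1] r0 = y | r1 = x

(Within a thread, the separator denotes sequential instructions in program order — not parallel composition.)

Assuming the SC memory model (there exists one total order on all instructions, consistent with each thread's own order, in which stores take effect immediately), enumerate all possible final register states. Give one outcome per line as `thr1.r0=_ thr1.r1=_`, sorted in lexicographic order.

outcome vector order: (thr1.r0,thr1.r1)
|SC outcomes| = 5

thr1.r0=0 thr1.r1=0
thr1.r0=0 thr1.r1=2
thr1.r0=1 thr1.r1=0
thr1.r0=1 thr1.r1=2
thr1.r0=2 thr1.r1=2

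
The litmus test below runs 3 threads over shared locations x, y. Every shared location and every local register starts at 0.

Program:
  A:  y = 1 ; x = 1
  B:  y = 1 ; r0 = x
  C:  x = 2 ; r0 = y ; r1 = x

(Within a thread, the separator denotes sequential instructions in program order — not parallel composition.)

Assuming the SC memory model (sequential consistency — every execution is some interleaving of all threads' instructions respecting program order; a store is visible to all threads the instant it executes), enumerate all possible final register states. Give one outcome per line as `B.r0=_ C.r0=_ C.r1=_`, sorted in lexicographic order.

outcome vector order: (B.r0,C.r0,C.r1)
|SC outcomes| = 10

B.r0=0 C.r0=1 C.r1=1
B.r0=0 C.r0=1 C.r1=2
B.r0=1 C.r0=0 C.r1=1
B.r0=1 C.r0=0 C.r1=2
B.r0=1 C.r0=1 C.r1=1
B.r0=1 C.r0=1 C.r1=2
B.r0=2 C.r0=0 C.r1=1
B.r0=2 C.r0=0 C.r1=2
B.r0=2 C.r0=1 C.r1=1
B.r0=2 C.r0=1 C.r1=2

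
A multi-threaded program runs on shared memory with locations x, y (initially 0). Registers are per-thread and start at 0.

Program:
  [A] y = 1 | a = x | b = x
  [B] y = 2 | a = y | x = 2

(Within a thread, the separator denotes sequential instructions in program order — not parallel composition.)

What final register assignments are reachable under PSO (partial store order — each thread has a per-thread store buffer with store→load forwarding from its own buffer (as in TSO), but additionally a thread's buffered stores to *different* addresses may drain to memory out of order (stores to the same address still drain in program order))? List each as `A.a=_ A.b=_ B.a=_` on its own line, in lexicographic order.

outcome vector order: (A.a,A.b,B.a)
|PSO outcomes| = 6

A.a=0 A.b=0 B.a=1
A.a=0 A.b=0 B.a=2
A.a=0 A.b=2 B.a=1
A.a=0 A.b=2 B.a=2
A.a=2 A.b=2 B.a=1
A.a=2 A.b=2 B.a=2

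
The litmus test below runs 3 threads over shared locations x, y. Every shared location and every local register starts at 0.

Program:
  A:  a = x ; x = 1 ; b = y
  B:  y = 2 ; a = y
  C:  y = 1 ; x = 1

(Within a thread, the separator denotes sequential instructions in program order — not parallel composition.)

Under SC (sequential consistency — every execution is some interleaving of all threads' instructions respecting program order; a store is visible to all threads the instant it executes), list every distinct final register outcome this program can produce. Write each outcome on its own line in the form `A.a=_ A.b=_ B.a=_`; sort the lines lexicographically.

A.a=0 A.b=0 B.a=1
A.a=0 A.b=0 B.a=2
A.a=0 A.b=1 B.a=1
A.a=0 A.b=1 B.a=2
A.a=0 A.b=2 B.a=1
A.a=0 A.b=2 B.a=2
A.a=1 A.b=1 B.a=1
A.a=1 A.b=1 B.a=2
A.a=1 A.b=2 B.a=2

outcome vector order: (A.a,A.b,B.a)
|SC outcomes| = 9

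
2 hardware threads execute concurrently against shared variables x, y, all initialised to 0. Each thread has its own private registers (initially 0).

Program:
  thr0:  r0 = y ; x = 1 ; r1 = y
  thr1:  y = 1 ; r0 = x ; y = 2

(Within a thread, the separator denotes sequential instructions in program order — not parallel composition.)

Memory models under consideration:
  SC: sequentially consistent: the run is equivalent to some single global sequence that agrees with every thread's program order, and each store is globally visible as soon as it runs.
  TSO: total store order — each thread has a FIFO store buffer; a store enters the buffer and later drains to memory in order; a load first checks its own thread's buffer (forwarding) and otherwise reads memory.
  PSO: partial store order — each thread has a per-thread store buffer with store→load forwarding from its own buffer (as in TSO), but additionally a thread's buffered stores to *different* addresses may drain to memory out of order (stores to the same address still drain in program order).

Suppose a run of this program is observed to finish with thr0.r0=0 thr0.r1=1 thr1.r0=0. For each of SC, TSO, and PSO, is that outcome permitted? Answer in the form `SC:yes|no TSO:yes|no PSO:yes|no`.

SC:yes TSO:yes PSO:yes

outcome vector order: (thr0.r0,thr0.r1,thr1.r0)
[SC] allowed = {0/0/1 0/1/0 0/1/1 0/2/0 0/2/1 1/1/0 1/1/1 1/2/0 1/2/1 2/2/0}
[TSO] allowed = {0/0/0 0/0/1 0/1/0 0/1/1 0/2/0 0/2/1 1/1/0 1/1/1 1/2/0 1/2/1 2/2/0}
[PSO] allowed = {0/0/0 0/0/1 0/1/0 0/1/1 0/2/0 0/2/1 1/1/0 1/1/1 1/2/0 1/2/1 2/2/0}
target 0/1/0 ∈ {SC,TSO,PSO}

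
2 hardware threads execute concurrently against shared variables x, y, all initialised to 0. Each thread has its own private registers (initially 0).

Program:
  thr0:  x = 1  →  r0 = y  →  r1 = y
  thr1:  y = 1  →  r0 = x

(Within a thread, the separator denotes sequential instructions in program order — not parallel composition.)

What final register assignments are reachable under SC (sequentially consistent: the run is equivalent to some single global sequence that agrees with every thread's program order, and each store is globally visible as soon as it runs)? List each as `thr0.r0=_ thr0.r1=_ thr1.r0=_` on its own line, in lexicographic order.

thr0.r0=0 thr0.r1=0 thr1.r0=1
thr0.r0=0 thr0.r1=1 thr1.r0=1
thr0.r0=1 thr0.r1=1 thr1.r0=0
thr0.r0=1 thr0.r1=1 thr1.r0=1

outcome vector order: (thr0.r0,thr0.r1,thr1.r0)
|SC outcomes| = 4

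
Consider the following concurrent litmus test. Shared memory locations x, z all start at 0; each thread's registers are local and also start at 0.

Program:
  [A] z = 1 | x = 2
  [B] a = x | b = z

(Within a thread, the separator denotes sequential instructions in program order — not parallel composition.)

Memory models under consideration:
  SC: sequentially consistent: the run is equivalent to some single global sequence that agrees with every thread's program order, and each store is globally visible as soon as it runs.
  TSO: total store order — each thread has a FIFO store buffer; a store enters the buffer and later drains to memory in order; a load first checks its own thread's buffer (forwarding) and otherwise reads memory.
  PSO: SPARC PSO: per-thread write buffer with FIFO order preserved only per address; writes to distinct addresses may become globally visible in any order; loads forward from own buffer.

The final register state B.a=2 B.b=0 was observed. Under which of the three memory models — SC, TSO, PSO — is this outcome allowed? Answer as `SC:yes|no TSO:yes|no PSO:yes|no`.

outcome vector order: (B.a,B.b)
SC (3): <0 0>; <0 1>; <2 1>
TSO (3): <0 0>; <0 1>; <2 1>
PSO (4): <0 0>; <0 1>; <2 0>; <2 1>
target <2 0> ∈ {PSO}

SC:no TSO:no PSO:yes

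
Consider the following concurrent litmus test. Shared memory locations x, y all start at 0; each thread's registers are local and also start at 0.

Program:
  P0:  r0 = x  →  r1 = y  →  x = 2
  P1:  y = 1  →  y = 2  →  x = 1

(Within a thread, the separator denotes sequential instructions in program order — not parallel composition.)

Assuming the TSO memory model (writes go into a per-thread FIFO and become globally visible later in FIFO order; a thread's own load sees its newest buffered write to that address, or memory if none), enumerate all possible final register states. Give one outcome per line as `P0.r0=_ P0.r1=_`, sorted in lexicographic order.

P0.r0=0 P0.r1=0
P0.r0=0 P0.r1=1
P0.r0=0 P0.r1=2
P0.r0=1 P0.r1=2

outcome vector order: (P0.r0,P0.r1)
|TSO outcomes| = 4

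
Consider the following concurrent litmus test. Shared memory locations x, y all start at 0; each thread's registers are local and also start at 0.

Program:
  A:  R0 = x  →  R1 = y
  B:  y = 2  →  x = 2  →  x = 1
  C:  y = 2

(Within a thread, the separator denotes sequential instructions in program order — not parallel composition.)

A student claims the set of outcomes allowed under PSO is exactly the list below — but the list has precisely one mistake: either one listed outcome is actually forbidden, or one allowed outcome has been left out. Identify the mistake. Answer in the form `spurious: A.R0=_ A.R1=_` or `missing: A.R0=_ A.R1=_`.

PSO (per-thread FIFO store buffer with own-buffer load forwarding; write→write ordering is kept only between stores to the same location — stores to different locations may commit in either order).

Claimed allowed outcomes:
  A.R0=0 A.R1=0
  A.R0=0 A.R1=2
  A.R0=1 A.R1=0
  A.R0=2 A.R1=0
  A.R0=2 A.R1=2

outcome vector order: (A.R0,A.R1)
[PSO] allowed = {00 02 10 12 20 22}
PSO∖claimed = {12}

missing: A.R0=1 A.R1=2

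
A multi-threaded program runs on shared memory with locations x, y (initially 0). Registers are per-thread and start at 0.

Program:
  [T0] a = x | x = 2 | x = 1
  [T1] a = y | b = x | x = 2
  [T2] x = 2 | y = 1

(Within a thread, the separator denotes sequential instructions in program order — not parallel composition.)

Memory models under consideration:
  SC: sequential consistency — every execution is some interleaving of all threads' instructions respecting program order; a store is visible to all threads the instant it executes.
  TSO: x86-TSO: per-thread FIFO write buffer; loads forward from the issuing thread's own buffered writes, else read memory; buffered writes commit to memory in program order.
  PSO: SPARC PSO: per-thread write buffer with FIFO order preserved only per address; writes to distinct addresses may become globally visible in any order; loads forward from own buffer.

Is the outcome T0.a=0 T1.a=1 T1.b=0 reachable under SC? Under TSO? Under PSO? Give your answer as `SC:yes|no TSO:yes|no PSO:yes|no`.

SC:no TSO:no PSO:yes

outcome vector order: (T0.a,T1.a,T1.b)
SC (10): <0 0 0> <0 0 1> <0 0 2> <0 1 1> <0 1 2> <2 0 0> <2 0 1> <2 0 2> <2 1 1> <2 1 2>
TSO (10): <0 0 0> <0 0 1> <0 0 2> <0 1 1> <0 1 2> <2 0 0> <2 0 1> <2 0 2> <2 1 1> <2 1 2>
PSO (12): <0 0 0> <0 0 1> <0 0 2> <0 1 0> <0 1 1> <0 1 2> <2 0 0> <2 0 1> <2 0 2> <2 1 0> <2 1 1> <2 1 2>
target <0 1 0> ∈ {PSO}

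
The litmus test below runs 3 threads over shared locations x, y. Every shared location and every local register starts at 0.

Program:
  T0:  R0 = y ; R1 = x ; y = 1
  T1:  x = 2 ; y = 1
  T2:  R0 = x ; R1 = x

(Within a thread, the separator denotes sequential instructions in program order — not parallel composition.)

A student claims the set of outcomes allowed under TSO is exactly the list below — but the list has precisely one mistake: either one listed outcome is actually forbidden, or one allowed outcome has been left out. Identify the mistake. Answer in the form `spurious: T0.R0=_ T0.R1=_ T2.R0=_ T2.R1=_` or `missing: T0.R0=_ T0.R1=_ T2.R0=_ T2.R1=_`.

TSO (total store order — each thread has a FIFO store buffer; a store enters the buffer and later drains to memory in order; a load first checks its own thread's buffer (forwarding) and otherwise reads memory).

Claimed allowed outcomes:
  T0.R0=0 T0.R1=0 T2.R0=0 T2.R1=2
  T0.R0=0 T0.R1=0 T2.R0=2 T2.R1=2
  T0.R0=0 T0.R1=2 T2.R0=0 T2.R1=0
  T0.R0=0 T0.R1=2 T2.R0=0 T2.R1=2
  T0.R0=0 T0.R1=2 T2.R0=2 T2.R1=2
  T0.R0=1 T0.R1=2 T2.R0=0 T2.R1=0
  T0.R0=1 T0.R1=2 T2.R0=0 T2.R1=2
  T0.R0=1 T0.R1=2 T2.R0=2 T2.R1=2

outcome vector order: (T0.R0,T0.R1,T2.R0,T2.R1)
TSO: 9 outcomes — {<0 0 0 0>, <0 0 0 2>, <0 0 2 2>, <0 2 0 0>, <0 2 0 2>, <0 2 2 2>, <1 2 0 0>, <1 2 0 2>, <1 2 2 2>}
TSO∖claimed = {<0 0 0 0>}

missing: T0.R0=0 T0.R1=0 T2.R0=0 T2.R1=0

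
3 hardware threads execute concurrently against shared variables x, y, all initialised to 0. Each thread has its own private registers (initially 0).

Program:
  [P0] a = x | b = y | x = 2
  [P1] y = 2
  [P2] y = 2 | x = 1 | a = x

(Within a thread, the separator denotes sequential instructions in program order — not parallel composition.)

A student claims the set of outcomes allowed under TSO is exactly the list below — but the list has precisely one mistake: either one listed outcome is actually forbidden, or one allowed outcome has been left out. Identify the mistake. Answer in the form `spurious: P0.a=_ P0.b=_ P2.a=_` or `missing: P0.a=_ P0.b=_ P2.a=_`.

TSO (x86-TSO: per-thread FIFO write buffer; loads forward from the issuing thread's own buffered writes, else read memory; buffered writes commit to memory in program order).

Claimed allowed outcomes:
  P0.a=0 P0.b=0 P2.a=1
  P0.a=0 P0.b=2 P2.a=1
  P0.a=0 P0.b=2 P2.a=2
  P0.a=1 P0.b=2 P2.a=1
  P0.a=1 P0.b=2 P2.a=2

missing: P0.a=0 P0.b=0 P2.a=2

outcome vector order: (P0.a,P0.b,P2.a)
TSO: 6 outcomes — {001 002 021 022 121 122}
TSO∖claimed = {002}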